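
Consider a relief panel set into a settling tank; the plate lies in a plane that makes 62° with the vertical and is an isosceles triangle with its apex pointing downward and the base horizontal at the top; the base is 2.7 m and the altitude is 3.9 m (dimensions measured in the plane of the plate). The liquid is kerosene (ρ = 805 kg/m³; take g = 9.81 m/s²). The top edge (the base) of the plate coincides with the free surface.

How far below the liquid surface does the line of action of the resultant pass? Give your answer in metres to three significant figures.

γ = ρg = 805 × 9.81 / 1000 = 7.89705 kN/m³.
The plate makes 62° with the vertical, i.e. θ = 90° − 62° = 28° to the horizontal. Measuring y along the incline from the free-surface line, vertical depth h = y·sinθ with sinθ = 0.469472.
With the apex down, the centroid sits h/3 = 3.9/3 = 1.3 m below the base (the top edge), so y_c = 1.3 m and h_c = 1.3 × 0.469472 = 0.610314 m.
A = ½ × 2.7 × 3.9 = 5.265 m².
Resultant F = γ·h_c·A = 7.89705 × 0.610314 × 5.265 = 25.3756 kN.
I_c = b·h³/36 = 2.7 × 3.9³/36 = 4.44893 m⁴.
Centre of pressure: y_p = y_c + I_c/(y_c·A) = 1.3 + 4.44893/(1.3 × 5.265) = 1.3 + 0.650001 = 1.95 m along the plane.
Vertically, h_p = y_p·sinθ = 1.95 × 0.469472 = 0.91547 m.

h_p = 0.915 m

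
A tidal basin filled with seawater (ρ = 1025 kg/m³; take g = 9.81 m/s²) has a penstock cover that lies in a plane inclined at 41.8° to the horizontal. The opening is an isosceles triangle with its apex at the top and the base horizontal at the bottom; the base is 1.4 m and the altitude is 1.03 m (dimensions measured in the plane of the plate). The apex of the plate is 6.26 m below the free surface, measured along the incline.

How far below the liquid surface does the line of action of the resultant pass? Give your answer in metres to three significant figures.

γ = ρg = 1025 × 9.81 / 1000 = 10.05525 kN/m³.
Let θ = 41.8° be the plate's angle to the horizontal; measure y along the incline from where the plane meets the free surface. Vertical depth h = y·sinθ with sinθ = 0.666532.
With the apex up, the centroid sits 2h/3 = 2 × 1.03/3 = 0.686667 m below the apex, so y_c = 6.26 + 0.686667 = 6.94667 m and h_c = 6.94667 × 0.666532 = 4.63018 m.
A = ½ × 1.4 × 1.03 = 0.721 m².
Resultant F = γ·h_c·A = 10.05525 × 4.63018 × 0.721 = 33.568 kN.
I_c = b·h³/36 = 1.4 × 1.03³/36 = 0.0424949 m⁴.
Centre of pressure: y_p = y_c + I_c/(y_c·A) = 6.94667 + 0.0424949/(6.94667 × 0.721) = 6.94667 + 0.00848447 = 6.95515 m along the plane.
Vertically, h_p = y_p·sinθ = 6.95515 × 0.666532 = 4.63583 m.

h_p = 4.64 m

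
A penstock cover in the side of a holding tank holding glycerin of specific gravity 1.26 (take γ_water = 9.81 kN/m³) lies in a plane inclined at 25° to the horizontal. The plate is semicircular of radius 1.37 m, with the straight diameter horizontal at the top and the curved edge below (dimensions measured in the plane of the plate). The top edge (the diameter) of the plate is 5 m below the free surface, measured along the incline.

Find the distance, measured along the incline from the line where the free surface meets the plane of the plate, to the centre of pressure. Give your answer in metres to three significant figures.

γ = 1.26 × 9.81 = 12.3606 kN/m³.
Let θ = 25° be the plate's angle to the horizontal; measure y along the incline from where the plane meets the free surface. Vertical depth h = y·sinθ with sinθ = 0.422618.
The centroid of a semicircle lies 4r/(3π) = 0.581446 m from the diameter, here below the top edge, so y_c = 5 + 0.581446 = 5.58145 m and h_c = 5.58145 × 0.422618 = 2.35882 m.
A = πr²/2 = π × 1.37²/2 = 2.94823 m².
Resultant F = γ·h_c·A = 12.3606 × 2.35882 × 2.94823 = 85.9599 kN.
I_c = (π/8 − 8/(9π))·r⁴ = 0.109757 × 1.37⁴ = 0.386647 m⁴.
Centre of pressure: y_p = y_c + I_c/(y_c·A) = 5.58145 + 0.386647/(5.58145 × 2.94823) = 5.58145 + 0.0234967 = 5.60495 m along the plane.

y_p = 5.60 m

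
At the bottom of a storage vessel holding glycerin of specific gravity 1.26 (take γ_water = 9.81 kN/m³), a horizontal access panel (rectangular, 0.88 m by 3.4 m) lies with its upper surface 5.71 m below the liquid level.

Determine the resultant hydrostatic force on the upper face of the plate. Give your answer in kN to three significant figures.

F ≈ 211 kN

γ = 1.26 × 9.81 = 12.3606 kN/m³.
The plate is horizontal, so pressure is uniform at p = γ·h = 12.3606 × 5.71 = 70.579 kN/m².
A = 0.88 × 3.4 = 2.992 m².
F = p·A = 70.579 × 2.992 = 211.172 kN.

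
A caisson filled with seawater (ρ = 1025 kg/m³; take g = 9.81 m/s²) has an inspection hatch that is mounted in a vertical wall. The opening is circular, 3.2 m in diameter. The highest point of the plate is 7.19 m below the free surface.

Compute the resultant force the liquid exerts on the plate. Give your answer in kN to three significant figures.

γ = ρg = 1025 × 9.81 / 1000 = 10.05525 kN/m³.
The centroid is at the centre, 1.6 m below the top of the plate, so the centroid depth is h_c = 7.19 + 1.6 = 8.79 m.
A = π(1.6)² = 8.04248 m².
Resultant F = γ·h_c·A = 10.05525 × 8.79 × 8.04248 = 710.84 kN.

F ≈ 711 kN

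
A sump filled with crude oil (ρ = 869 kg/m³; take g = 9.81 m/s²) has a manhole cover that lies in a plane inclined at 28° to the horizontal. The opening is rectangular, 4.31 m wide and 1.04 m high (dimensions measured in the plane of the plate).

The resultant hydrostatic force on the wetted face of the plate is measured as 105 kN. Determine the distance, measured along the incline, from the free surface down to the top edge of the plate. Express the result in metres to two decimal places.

y_top ≈ 5.33 m

γ = ρg = 869 × 9.81 / 1000 = 8.52489 kN/m³.
A = 4.31 × 1.04 = 4.4824 m².
From F = γ·h_c·A, the centroid depth is h_c = 105/(8.52489 × 4.4824) = 2.74783 m.
Let θ = 28° be the plate's angle to the horizontal; measure y along the incline from where the plane meets the free surface. Vertical depth h = y·sinθ with sinθ = 0.469472.
Along the incline, y_c = h_c/sinθ = 2.74783/0.469472 = 5.85302 m.
The centroid lies 1.04/2 = 0.52 m below the top edge, so the top edge sits at y_top = 5.85302 − 0.52 = 5.33302 m along the incline.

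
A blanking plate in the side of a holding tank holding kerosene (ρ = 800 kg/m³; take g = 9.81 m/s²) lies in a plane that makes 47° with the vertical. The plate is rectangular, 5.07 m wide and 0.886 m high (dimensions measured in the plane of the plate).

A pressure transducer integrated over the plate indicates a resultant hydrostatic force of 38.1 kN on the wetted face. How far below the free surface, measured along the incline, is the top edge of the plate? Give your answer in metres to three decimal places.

γ = ρg = 800 × 9.81 / 1000 = 7.848 kN/m³.
A = 5.07 × 0.886 = 4.49202 m².
From F = γ·h_c·A, the centroid depth is h_c = 38.1/(7.848 × 4.49202) = 1.08075 m.
The plate makes 47° with the vertical, i.e. θ = 90° − 47° = 43° to the horizontal. Measuring y along the incline from the free-surface line, vertical depth h = y·sinθ with sinθ = 0.681998.
Along the incline, y_c = h_c/sinθ = 1.08075/0.681998 = 1.58468 m.
The centroid lies 0.886/2 = 0.443 m below the top edge, so the top edge sits at y_top = 1.58468 − 0.443 = 1.14168 m along the incline.

y_top ≈ 1.142 m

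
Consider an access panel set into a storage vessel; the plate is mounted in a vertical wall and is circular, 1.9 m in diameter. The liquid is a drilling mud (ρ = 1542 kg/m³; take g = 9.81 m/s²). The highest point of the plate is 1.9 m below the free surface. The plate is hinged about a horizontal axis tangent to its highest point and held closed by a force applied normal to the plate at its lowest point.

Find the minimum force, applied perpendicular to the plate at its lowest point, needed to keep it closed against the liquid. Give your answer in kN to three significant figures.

γ = ρg = 1542 × 9.81 / 1000 = 15.12702 kN/m³.
The centroid is at the centre, 0.95 m below the top of the plate, so the centroid depth is h_c = 1.9 + 0.95 = 2.85 m.
A = π(0.95)² = 2.83529 m².
Resultant F = γ·h_c·A = 15.12702 × 2.85 × 2.83529 = 122.235 kN.
I_c = πr⁴/4 = π × 0.95⁴/4 = 0.639712 m⁴.
Centre of pressure: y_p = y_c + I_c/(y_c·A) = 2.85 + 0.639712/(2.85 × 2.83529) = 2.85 + 0.0791666 = 2.92917 m along the plane.
The resultant acts 0.95 + 0.0791666 = 1.02917 m (along the plate) below the hinge at the top edge, so the moment about the hinge is M = F × 1.02917 = 122.235 × 1.02917 = 125.801 kN·m.
A normal force at the bottom, 1.9 m from the hinge, must supply this moment: P = 125.801/1.9 = 66.2111 kN.

P ≈ 66.2 kN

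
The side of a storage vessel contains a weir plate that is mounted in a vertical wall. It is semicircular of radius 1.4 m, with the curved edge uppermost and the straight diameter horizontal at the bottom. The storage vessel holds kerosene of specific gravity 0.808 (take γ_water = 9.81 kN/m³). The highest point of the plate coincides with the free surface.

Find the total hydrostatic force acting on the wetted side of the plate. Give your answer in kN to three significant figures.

F ≈ 19.7 kN

γ = 0.808 × 9.81 = 7.92648 kN/m³.
The centroid lies 4r/(3π) = 0.594178 m above the diameter, so r − 4r/(3π) = 1.4 − 0.594178 = 0.805822 m below the topmost point, so the centroid depth is h_c = 0.805822 m.
A = πr²/2 = π × 1.4²/2 = 3.07876 m².
Resultant F = γ·h_c·A = 7.92648 × 0.805822 × 3.07876 = 19.6651 kN.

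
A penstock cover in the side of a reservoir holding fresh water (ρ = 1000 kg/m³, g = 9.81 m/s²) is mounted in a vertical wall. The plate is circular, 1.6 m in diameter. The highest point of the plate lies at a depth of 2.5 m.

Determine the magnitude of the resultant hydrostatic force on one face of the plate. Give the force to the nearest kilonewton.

F ≈ 65 kN

γ = ρg = 1000 × 9.81 = 9810 N/m³ = 9.81 kN/m³.
The centroid is at the centre, 0.8 m below the top of the plate, so the centroid depth is h_c = 2.5 + 0.8 = 3.3 m.
A = π(0.8)² = 2.01062 m².
Resultant F = γ·h_c·A = 9.81 × 3.3 × 2.01062 = 65.0898 kN.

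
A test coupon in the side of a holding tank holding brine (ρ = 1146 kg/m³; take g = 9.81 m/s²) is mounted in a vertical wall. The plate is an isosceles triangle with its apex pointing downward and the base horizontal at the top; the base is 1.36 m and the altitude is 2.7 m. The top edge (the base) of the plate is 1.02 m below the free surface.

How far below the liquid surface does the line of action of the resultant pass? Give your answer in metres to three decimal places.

γ = ρg = 1146 × 9.81 / 1000 = 11.24226 kN/m³.
With the apex down, the centroid sits h/3 = 2.7/3 = 0.9 m below the base (the top edge), so the centroid depth is h_c = 1.02 + 0.9 = 1.92 m.
A = ½ × 1.36 × 2.7 = 1.836 m².
Resultant F = γ·h_c·A = 11.24226 × 1.92 × 1.836 = 39.6303 kN.
I_c = b·h³/36 = 1.36 × 2.7³/36 = 0.74358 m⁴.
Centre of pressure: y_p = y_c + I_c/(y_c·A) = 1.92 + 0.74358/(1.92 × 1.836) = 1.92 + 0.210938 = 2.13094 m along the plane.

h_p = 2.131 m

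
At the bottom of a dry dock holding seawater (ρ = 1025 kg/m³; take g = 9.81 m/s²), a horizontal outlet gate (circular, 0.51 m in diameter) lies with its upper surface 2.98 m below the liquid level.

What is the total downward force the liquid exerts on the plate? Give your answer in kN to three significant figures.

F ≈ 6.12 kN

γ = ρg = 1025 × 9.81 / 1000 = 10.05525 kN/m³.
The plate is horizontal, so pressure is uniform at p = γ·h = 10.05525 × 2.98 = 29.9646 kN/m².
A = π(0.255)² = 0.204282 m².
F = p·A = 29.9646 × 0.204282 = 6.12123 kN.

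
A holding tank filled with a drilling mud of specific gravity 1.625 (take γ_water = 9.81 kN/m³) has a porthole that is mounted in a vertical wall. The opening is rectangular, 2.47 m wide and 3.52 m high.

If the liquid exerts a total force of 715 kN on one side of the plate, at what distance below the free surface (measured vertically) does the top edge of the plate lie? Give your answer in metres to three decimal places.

γ = 1.625 × 9.81 = 15.94125 kN/m³.
A = 2.47 × 3.52 = 8.6944 m².
From F = γ·h_c·A, the centroid depth is h_c = 715/(15.94125 × 8.6944) = 5.15874 m.
The centroid lies 3.52/2 = 1.76 m below the top edge, so the top edge sits at h_top = 5.15874 − 1.76 = 3.39874 m below the surface.

d_top ≈ 3.399 m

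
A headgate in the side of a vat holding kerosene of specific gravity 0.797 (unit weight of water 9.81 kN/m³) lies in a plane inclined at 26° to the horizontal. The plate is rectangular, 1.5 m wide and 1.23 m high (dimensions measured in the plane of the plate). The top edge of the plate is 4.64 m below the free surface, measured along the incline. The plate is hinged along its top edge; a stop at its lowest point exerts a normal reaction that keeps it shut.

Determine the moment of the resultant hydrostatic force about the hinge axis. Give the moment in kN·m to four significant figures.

M ≈ 21.23 kN·m

γ = 0.797 × 9.81 = 7.81857 kN/m³.
Let θ = 26° be the plate's angle to the horizontal; measure y along the incline from where the plane meets the free surface. Vertical depth h = y·sinθ with sinθ = 0.438371.
The centroid lies 1.23/2 = 0.615 m below the top edge, so y_c = 4.64 + 0.615 = 5.255 m and h_c = 5.255 × 0.438371 = 2.30364 m.
A = 1.5 × 1.23 = 1.845 m².
Resultant F = γ·h_c·A = 7.81857 × 2.30364 × 1.845 = 33.2306 kN.
I_c = b·h³/12 = 1.5 × 1.23³/12 = 0.232608 m⁴.
Centre of pressure: y_p = y_c + I_c/(y_c·A) = 5.255 + 0.232608/(5.255 × 1.845) = 5.255 + 0.0239914 = 5.27899 m along the plane.
The resultant acts 0.615 + 0.0239914 = 0.638991 m (along the plate) below the hinge at the top edge, so the moment about the hinge is M = F × 0.638991 = 33.2306 × 0.638991 = 21.2341 kN·m.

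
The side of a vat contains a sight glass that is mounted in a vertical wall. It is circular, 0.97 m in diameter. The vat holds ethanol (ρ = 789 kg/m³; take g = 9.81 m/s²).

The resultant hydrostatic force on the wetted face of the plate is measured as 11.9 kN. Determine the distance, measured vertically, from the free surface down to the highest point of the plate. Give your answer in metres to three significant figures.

d_top ≈ 1.60 m

γ = ρg = 789 × 9.81 / 1000 = 7.74009 kN/m³.
A = π(0.485)² = 0.738981 m².
From F = γ·h_c·A, the centroid depth is h_c = 11.9/(7.74009 × 0.738981) = 2.0805 m.
The centroid is at the centre, 0.485 m below the top of the plate, so the highest point sits at h_top = 2.0805 − 0.485 = 1.5955 m below the surface.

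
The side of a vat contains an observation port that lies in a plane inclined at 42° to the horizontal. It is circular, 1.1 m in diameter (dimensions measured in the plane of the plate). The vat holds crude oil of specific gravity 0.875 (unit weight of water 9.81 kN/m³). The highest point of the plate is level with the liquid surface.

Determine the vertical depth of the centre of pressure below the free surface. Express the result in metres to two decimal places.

h_p = 0.46 m

γ = 0.875 × 9.81 = 8.58375 kN/m³.
Let θ = 42° be the plate's angle to the horizontal; measure y along the incline from where the plane meets the free surface. Vertical depth h = y·sinθ with sinθ = 0.669131.
The centroid is at the centre, 0.55 m below the top of the plate, so y_c = 0.55 m and h_c = 0.55 × 0.669131 = 0.368022 m.
A = π(0.55)² = 0.950332 m².
Resultant F = γ·h_c·A = 8.58375 × 0.368022 × 0.950332 = 3.00211 kN.
I_c = πr⁴/4 = π × 0.55⁴/4 = 0.0718688 m⁴.
Centre of pressure: y_p = y_c + I_c/(y_c·A) = 0.55 + 0.0718688/(0.55 × 0.950332) = 0.55 + 0.1375 = 0.6875 m along the plane.
Vertically, h_p = y_p·sinθ = 0.6875 × 0.669131 = 0.460028 m.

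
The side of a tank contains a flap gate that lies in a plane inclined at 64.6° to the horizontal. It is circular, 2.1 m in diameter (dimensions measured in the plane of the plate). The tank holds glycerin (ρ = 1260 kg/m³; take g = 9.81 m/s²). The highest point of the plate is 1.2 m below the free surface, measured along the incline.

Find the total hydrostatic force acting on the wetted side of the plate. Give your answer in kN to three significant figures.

γ = ρg = 1260 × 9.81 / 1000 = 12.3606 kN/m³.
Let θ = 64.6° be the plate's angle to the horizontal; measure y along the incline from where the plane meets the free surface. Vertical depth h = y·sinθ with sinθ = 0.903335.
The centroid is at the centre, 1.05 m below the top of the plate, so y_c = 1.2 + 1.05 = 2.25 m and h_c = 2.25 × 0.903335 = 2.0325 m.
A = π(1.05)² = 3.46361 m².
Resultant F = γ·h_c·A = 12.3606 × 2.0325 × 3.46361 = 87.016 kN.

F ≈ 87.0 kN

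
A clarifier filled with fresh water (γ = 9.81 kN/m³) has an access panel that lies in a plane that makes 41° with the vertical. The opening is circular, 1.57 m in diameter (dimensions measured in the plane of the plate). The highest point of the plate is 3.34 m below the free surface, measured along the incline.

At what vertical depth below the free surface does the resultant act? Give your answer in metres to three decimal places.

γ = 9.81 kN/m³.
The plate makes 41° with the vertical, i.e. θ = 90° − 41° = 49° to the horizontal. Measuring y along the incline from the free-surface line, vertical depth h = y·sinθ with sinθ = 0.754710.
The centroid is at the centre, 0.785 m below the top of the plate, so y_c = 3.34 + 0.785 = 4.125 m and h_c = 4.125 × 0.754710 = 3.11318 m.
A = π(0.785)² = 1.93593 m².
Resultant F = γ·h_c·A = 9.81 × 3.11318 × 1.93593 = 59.1239 kN.
I_c = πr⁴/4 = π × 0.785⁴/4 = 0.298242 m⁴.
Centre of pressure: y_p = y_c + I_c/(y_c·A) = 4.125 + 0.298242/(4.125 × 1.93593) = 4.125 + 0.037347 = 4.16235 m along the plane.
Vertically, h_p = y_p·sinθ = 4.16235 × 0.754710 = 3.14137 m.

h_p = 3.141 m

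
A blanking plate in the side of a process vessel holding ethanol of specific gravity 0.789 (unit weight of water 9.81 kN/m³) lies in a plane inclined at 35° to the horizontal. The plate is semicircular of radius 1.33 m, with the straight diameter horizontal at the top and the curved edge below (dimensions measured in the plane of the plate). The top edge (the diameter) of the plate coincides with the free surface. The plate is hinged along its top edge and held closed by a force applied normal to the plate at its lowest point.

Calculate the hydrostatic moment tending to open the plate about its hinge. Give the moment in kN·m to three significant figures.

γ = 0.789 × 9.81 = 7.74009 kN/m³.
Let θ = 35° be the plate's angle to the horizontal; measure y along the incline from where the plane meets the free surface. Vertical depth h = y·sinθ with sinθ = 0.573576.
The centroid of a semicircle lies 4r/(3π) = 0.56447 m from the diameter, here below the top edge, so y_c = 0.56447 m and h_c = 0.56447 × 0.573576 = 0.323766 m.
A = πr²/2 = π × 1.33²/2 = 2.77858 m².
Resultant F = γ·h_c·A = 7.74009 × 0.323766 × 2.77858 = 6.96306 kN.
I_c = (π/8 − 8/(9π))·r⁴ = 0.109757 × 1.33⁴ = 0.34343 m⁴.
Centre of pressure: y_p = y_c + I_c/(y_c·A) = 0.56447 + 0.34343/(0.56447 × 2.77858) = 0.56447 + 0.218965 = 0.783435 m along the plane.
The resultant acts 0.56447 + 0.218965 = 0.783435 m (along the plate) below the hinge at the top edge, so the moment about the hinge is M = F × 0.783435 = 6.96306 × 0.783435 = 5.4551 kN·m.

M ≈ 5.46 kN·m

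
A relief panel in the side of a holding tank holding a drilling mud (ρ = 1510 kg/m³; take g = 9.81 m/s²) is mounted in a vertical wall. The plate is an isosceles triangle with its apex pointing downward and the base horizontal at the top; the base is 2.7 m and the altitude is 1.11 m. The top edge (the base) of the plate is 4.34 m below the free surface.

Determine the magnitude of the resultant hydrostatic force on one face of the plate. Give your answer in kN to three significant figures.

F ≈ 105 kN

γ = ρg = 1510 × 9.81 / 1000 = 14.8131 kN/m³.
With the apex down, the centroid sits h/3 = 1.11/3 = 0.37 m below the base (the top edge), so the centroid depth is h_c = 4.34 + 0.37 = 4.71 m.
A = ½ × 2.7 × 1.11 = 1.4985 m².
Resultant F = γ·h_c·A = 14.8131 × 4.71 × 1.4985 = 104.55 kN.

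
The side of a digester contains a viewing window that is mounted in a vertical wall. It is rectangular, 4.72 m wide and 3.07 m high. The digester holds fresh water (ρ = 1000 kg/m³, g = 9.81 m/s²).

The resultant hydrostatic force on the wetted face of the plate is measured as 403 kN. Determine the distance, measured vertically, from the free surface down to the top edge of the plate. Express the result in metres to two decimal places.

γ = ρg = 1000 × 9.81 = 9810 N/m³ = 9.81 kN/m³.
A = 4.72 × 3.07 = 14.4904 m².
From F = γ·h_c·A, the centroid depth is h_c = 403/(9.81 × 14.4904) = 2.83502 m.
The centroid lies 3.07/2 = 1.535 m below the top edge, so the top edge sits at h_top = 2.83502 − 1.535 = 1.30002 m below the surface.

d_top ≈ 1.30 m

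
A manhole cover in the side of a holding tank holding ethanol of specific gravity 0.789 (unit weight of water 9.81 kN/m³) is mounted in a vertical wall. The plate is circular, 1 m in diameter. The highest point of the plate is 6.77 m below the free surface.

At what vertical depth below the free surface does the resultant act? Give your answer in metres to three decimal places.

γ = 0.789 × 9.81 = 7.74009 kN/m³.
The centroid is at the centre, 0.5 m below the top of the plate, so the centroid depth is h_c = 6.77 + 0.5 = 7.27 m.
A = π(0.5)² = 0.785398 m².
Resultant F = γ·h_c·A = 7.74009 × 7.27 × 0.785398 = 44.1947 kN.
I_c = πr⁴/4 = π × 0.5⁴/4 = 0.0490874 m⁴.
Centre of pressure: y_p = y_c + I_c/(y_c·A) = 7.27 + 0.0490874/(7.27 × 0.785398) = 7.27 + 0.00859698 = 7.2786 m along the plane.

h_p = 7.279 m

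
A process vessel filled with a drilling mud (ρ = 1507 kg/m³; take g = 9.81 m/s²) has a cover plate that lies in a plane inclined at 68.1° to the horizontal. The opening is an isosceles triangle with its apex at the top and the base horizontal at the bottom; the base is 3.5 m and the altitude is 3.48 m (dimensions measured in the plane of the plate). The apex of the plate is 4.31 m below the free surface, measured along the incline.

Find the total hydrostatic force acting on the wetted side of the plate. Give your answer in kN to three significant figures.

F ≈ 554 kN

γ = ρg = 1507 × 9.81 / 1000 = 14.78367 kN/m³.
Let θ = 68.1° be the plate's angle to the horizontal; measure y along the incline from where the plane meets the free surface. Vertical depth h = y·sinθ with sinθ = 0.927836.
With the apex up, the centroid sits 2h/3 = 2 × 3.48/3 = 2.32 m below the apex, so y_c = 4.31 + 2.32 = 6.63 m and h_c = 6.63 × 0.927836 = 6.15155 m.
A = ½ × 3.5 × 3.48 = 6.09 m².
Resultant F = γ·h_c·A = 14.78367 × 6.15155 × 6.09 = 553.84 kN.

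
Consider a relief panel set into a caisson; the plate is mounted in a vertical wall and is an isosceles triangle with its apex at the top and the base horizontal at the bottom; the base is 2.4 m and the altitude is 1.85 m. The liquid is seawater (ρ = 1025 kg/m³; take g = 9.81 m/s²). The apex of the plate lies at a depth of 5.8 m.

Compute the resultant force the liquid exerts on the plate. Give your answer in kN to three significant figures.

γ = ρg = 1025 × 9.81 / 1000 = 10.05525 kN/m³.
With the apex up, the centroid sits 2h/3 = 2 × 1.85/3 = 1.23333 m below the apex, so the centroid depth is h_c = 5.8 + 1.23333 = 7.03333 m.
A = ½ × 2.4 × 1.85 = 2.22 m².
Resultant F = γ·h_c·A = 10.05525 × 7.03333 × 2.22 = 157.003 kN.

F ≈ 157 kN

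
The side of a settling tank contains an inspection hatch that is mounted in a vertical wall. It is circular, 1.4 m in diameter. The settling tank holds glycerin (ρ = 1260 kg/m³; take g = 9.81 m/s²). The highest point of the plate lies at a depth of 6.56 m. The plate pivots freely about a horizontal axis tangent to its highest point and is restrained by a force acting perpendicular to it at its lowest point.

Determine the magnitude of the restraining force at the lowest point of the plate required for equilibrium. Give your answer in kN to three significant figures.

γ = ρg = 1260 × 9.81 / 1000 = 12.3606 kN/m³.
The centroid is at the centre, 0.7 m below the top of the plate, so the centroid depth is h_c = 6.56 + 0.7 = 7.26 m.
A = π(0.7)² = 1.53938 m².
Resultant F = γ·h_c·A = 12.3606 × 7.26 × 1.53938 = 138.141 kN.
I_c = πr⁴/4 = π × 0.7⁴/4 = 0.188574 m⁴.
Centre of pressure: y_p = y_c + I_c/(y_c·A) = 7.26 + 0.188574/(7.26 × 1.53938) = 7.26 + 0.0168733 = 7.27687 m along the plane.
The resultant acts 0.7 + 0.0168733 = 0.716873 m (along the plate) below the hinge at the top edge, so the moment about the hinge is M = F × 0.716873 = 138.141 × 0.716873 = 99.0296 kN·m.
A normal force at the bottom, 1.4 m from the hinge, must supply this moment: P = 99.0296/1.4 = 70.7354 kN.

P ≈ 70.7 kN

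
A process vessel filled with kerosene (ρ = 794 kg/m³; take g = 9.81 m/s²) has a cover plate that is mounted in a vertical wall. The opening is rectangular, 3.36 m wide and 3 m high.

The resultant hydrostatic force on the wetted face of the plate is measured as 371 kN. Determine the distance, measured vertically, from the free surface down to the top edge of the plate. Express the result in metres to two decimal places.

γ = ρg = 794 × 9.81 / 1000 = 7.78914 kN/m³.
A = 3.36 × 3 = 10.08 m².
From F = γ·h_c·A, the centroid depth is h_c = 371/(7.78914 × 10.08) = 4.72524 m.
The centroid lies 3/2 = 1.5 m below the top edge, so the top edge sits at h_top = 4.72524 − 1.5 = 3.22524 m below the surface.

d_top ≈ 3.23 m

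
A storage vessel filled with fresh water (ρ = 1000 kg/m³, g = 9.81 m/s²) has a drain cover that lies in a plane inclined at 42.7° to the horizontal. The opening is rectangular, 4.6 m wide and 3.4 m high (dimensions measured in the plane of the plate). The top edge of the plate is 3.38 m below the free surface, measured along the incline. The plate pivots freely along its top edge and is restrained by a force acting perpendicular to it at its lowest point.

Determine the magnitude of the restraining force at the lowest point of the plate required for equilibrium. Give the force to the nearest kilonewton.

P ≈ 294 kN

γ = ρg = 1000 × 9.81 = 9810 N/m³ = 9.81 kN/m³.
Let θ = 42.7° be the plate's angle to the horizontal; measure y along the incline from where the plane meets the free surface. Vertical depth h = y·sinθ with sinθ = 0.678160.
The centroid lies 3.4/2 = 1.7 m below the top edge, so y_c = 3.38 + 1.7 = 5.08 m and h_c = 5.08 × 0.678160 = 3.44505 m.
A = 4.6 × 3.4 = 15.64 m².
Resultant F = γ·h_c·A = 9.81 × 3.44505 × 15.64 = 528.569 kN.
I_c = b·h³/12 = 4.6 × 3.4³/12 = 15.0665 m⁴.
Centre of pressure: y_p = y_c + I_c/(y_c·A) = 5.08 + 15.0665/(5.08 × 15.64) = 5.08 + 0.189632 = 5.26963 m along the plane.
The resultant acts 1.7 + 0.189632 = 1.88963 m (along the plate) below the hinge at the top edge, so the moment about the hinge is M = F × 1.88963 = 528.569 × 1.88963 = 998.8 kN·m.
A normal force at the bottom, 3.4 m from the hinge, must supply this moment: P = 998.8/3.4 = 293.765 kN.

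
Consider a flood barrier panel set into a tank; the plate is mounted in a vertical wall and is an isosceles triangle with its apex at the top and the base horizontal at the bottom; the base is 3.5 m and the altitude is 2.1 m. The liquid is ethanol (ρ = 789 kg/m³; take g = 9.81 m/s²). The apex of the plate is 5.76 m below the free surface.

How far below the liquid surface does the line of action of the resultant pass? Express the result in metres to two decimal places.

h_p = 7.19 m

γ = ρg = 789 × 9.81 / 1000 = 7.74009 kN/m³.
With the apex up, the centroid sits 2h/3 = 2 × 2.1/3 = 1.4 m below the apex, so the centroid depth is h_c = 5.76 + 1.4 = 7.16 m.
A = ½ × 3.5 × 2.1 = 3.675 m².
Resultant F = γ·h_c·A = 7.74009 × 7.16 × 3.675 = 203.665 kN.
I_c = b·h³/36 = 3.5 × 2.1³/36 = 0.900375 m⁴.
Centre of pressure: y_p = y_c + I_c/(y_c·A) = 7.16 + 0.900375/(7.16 × 3.675) = 7.16 + 0.0342179 = 7.19422 m along the plane.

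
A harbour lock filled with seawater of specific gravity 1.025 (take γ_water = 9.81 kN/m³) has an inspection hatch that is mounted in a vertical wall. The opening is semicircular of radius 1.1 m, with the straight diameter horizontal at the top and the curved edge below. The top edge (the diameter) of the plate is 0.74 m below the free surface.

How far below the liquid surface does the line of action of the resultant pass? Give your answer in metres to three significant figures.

h_p = 1.28 m

γ = 1.025 × 9.81 = 10.05525 kN/m³.
The centroid of a semicircle lies 4r/(3π) = 0.466854 m from the diameter, here below the top edge, so the centroid depth is h_c = 0.74 + 0.466854 = 1.20685 m.
A = πr²/2 = π × 1.1²/2 = 1.90066 m².
Resultant F = γ·h_c·A = 10.05525 × 1.20685 × 1.90066 = 23.0648 kN.
I_c = (π/8 − 8/(9π))·r⁴ = 0.109757 × 1.1⁴ = 0.160695 m⁴.
Centre of pressure: y_p = y_c + I_c/(y_c·A) = 1.20685 + 0.160695/(1.20685 × 1.90066) = 1.20685 + 0.0700559 = 1.27691 m along the plane.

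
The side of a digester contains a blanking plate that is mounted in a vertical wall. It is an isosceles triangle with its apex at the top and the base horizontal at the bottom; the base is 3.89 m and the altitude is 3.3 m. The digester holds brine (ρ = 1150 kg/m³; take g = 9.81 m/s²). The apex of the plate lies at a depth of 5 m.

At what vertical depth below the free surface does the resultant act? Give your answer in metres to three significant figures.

h_p = 7.28 m

γ = ρg = 1150 × 9.81 / 1000 = 11.2815 kN/m³.
With the apex up, the centroid sits 2h/3 = 2 × 3.3/3 = 2.2 m below the apex, so the centroid depth is h_c = 5 + 2.2 = 7.2 m.
A = ½ × 3.89 × 3.3 = 6.4185 m².
Resultant F = γ·h_c·A = 11.2815 × 7.2 × 6.4185 = 521.354 kN.
I_c = b·h³/36 = 3.89 × 3.3³/36 = 3.88319 m⁴.
Centre of pressure: y_p = y_c + I_c/(y_c·A) = 7.2 + 3.88319/(7.2 × 6.4185) = 7.2 + 0.0840277 = 7.28403 m along the plane.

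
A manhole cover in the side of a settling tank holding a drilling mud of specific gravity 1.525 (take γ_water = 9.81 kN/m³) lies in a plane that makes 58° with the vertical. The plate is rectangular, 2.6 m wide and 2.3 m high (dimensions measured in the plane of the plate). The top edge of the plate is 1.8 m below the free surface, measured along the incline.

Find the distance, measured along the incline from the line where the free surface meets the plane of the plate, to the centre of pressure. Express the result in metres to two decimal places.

y_p = 3.10 m

γ = 1.525 × 9.81 = 14.96025 kN/m³.
The plate makes 58° with the vertical, i.e. θ = 90° − 58° = 32° to the horizontal. Measuring y along the incline from the free-surface line, vertical depth h = y·sinθ with sinθ = 0.529919.
The centroid lies 2.3/2 = 1.15 m below the top edge, so y_c = 1.8 + 1.15 = 2.95 m and h_c = 2.95 × 0.529919 = 1.56326 m.
A = 2.6 × 2.3 = 5.98 m².
Resultant F = γ·h_c·A = 14.96025 × 1.56326 × 5.98 = 139.853 kN.
I_c = b·h³/12 = 2.6 × 2.3³/12 = 2.63618 m⁴.
Centre of pressure: y_p = y_c + I_c/(y_c·A) = 2.95 + 2.63618/(2.95 × 5.98) = 2.95 + 0.149435 = 3.09944 m along the plane.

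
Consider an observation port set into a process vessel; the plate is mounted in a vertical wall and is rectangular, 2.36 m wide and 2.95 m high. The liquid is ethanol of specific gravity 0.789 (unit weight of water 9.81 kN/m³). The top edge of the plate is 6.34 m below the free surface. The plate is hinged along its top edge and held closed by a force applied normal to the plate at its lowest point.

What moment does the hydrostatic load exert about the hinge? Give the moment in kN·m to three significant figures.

M ≈ 660 kN·m

γ = 0.789 × 9.81 = 7.74009 kN/m³.
The centroid lies 2.95/2 = 1.475 m below the top edge, so the centroid depth is h_c = 6.34 + 1.475 = 7.815 m.
A = 2.36 × 2.95 = 6.962 m².
Resultant F = γ·h_c·A = 7.74009 × 7.815 × 6.962 = 421.123 kN.
I_c = b·h³/12 = 2.36 × 2.95³/12 = 5.0489 m⁴.
Centre of pressure: y_p = y_c + I_c/(y_c·A) = 7.815 + 5.0489/(7.815 × 6.962) = 7.815 + 0.092797 = 7.9078 m along the plane.
The resultant acts 1.475 + 0.092797 = 1.5678 m (along the plate) below the hinge at the top edge, so the moment about the hinge is M = F × 1.5678 = 421.123 × 1.5678 = 660.237 kN·m.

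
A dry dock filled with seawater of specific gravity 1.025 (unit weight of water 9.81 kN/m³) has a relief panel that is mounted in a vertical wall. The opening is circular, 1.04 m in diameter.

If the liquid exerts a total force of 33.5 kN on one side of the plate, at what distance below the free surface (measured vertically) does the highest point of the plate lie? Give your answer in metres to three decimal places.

γ = 1.025 × 9.81 = 10.05525 kN/m³.
A = π(0.52)² = 0.849487 m².
From F = γ·h_c·A, the centroid depth is h_c = 33.5/(10.05525 × 0.849487) = 3.92189 m.
The centroid is at the centre, 0.52 m below the top of the plate, so the highest point sits at h_top = 3.92189 − 0.52 = 3.40189 m below the surface.

d_top ≈ 3.402 m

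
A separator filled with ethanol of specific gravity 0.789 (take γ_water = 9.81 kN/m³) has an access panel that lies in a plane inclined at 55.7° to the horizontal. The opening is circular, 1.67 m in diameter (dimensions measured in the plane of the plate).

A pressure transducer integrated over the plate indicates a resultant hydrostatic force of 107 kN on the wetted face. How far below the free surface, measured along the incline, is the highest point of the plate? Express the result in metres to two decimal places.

γ = 0.789 × 9.81 = 7.74009 kN/m³.
A = π(0.835)² = 2.1904 m².
From F = γ·h_c·A, the centroid depth is h_c = 107/(7.74009 × 2.1904) = 6.31123 m.
Let θ = 55.7° be the plate's angle to the horizontal; measure y along the incline from where the plane meets the free surface. Vertical depth h = y·sinθ with sinθ = 0.826098.
Along the incline, y_c = h_c/sinθ = 6.31123/0.826098 = 7.63981 m.
The centroid is at the centre, 0.835 m below the top of the plate, so the highest point sits at y_top = 7.63981 − 0.835 = 6.80481 m along the incline.

y_top ≈ 6.80 m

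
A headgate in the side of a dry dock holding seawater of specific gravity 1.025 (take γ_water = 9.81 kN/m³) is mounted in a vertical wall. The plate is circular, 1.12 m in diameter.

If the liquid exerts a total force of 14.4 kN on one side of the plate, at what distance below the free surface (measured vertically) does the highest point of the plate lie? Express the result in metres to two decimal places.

γ = 1.025 × 9.81 = 10.05525 kN/m³.
A = π(0.56)² = 0.985203 m².
From F = γ·h_c·A, the centroid depth is h_c = 14.4/(10.05525 × 0.985203) = 1.4536 m.
The centroid is at the centre, 0.56 m below the top of the plate, so the highest point sits at h_top = 1.4536 − 0.56 = 0.8936 m below the surface.

d_top ≈ 0.89 m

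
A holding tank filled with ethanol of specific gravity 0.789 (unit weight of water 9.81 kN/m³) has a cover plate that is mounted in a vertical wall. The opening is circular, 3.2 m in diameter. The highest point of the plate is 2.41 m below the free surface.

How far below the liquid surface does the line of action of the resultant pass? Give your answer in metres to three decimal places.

γ = 0.789 × 9.81 = 7.74009 kN/m³.
The centroid is at the centre, 1.6 m below the top of the plate, so the centroid depth is h_c = 2.41 + 1.6 = 4.01 m.
A = π(1.6)² = 8.04248 m².
Resultant F = γ·h_c·A = 7.74009 × 4.01 × 8.04248 = 249.621 kN.
I_c = πr⁴/4 = π × 1.6⁴/4 = 5.14719 m⁴.
Centre of pressure: y_p = y_c + I_c/(y_c·A) = 4.01 + 5.14719/(4.01 × 8.04248) = 4.01 + 0.159601 = 4.1696 m along the plane.

h_p = 4.170 m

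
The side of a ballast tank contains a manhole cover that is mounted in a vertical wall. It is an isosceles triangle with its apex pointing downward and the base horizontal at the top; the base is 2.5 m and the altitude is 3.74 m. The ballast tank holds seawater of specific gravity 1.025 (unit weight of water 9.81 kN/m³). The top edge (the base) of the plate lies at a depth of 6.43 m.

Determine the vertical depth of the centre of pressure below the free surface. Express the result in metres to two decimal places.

γ = 1.025 × 9.81 = 10.05525 kN/m³.
With the apex down, the centroid sits h/3 = 3.74/3 = 1.24667 m below the base (the top edge), so the centroid depth is h_c = 6.43 + 1.24667 = 7.67667 m.
A = ½ × 2.5 × 3.74 = 4.675 m².
Resultant F = γ·h_c·A = 10.05525 × 7.67667 × 4.675 = 360.867 kN.
I_c = b·h³/36 = 2.5 × 3.74³/36 = 3.63289 m⁴.
Centre of pressure: y_p = y_c + I_c/(y_c·A) = 7.67667 + 3.63289/(7.67667 × 4.675) = 7.67667 + 0.101227 = 7.7779 m along the plane.

h_p = 7.78 m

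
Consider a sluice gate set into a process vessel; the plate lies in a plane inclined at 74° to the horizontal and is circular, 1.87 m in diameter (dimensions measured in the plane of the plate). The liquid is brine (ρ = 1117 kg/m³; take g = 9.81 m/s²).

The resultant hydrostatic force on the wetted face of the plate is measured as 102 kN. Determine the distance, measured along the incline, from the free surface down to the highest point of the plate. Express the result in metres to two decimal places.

γ = ρg = 1117 × 9.81 / 1000 = 10.95777 kN/m³.
A = π(0.935)² = 2.74646 m².
From F = γ·h_c·A, the centroid depth is h_c = 102/(10.95777 × 2.74646) = 3.38926 m.
Let θ = 74° be the plate's angle to the horizontal; measure y along the incline from where the plane meets the free surface. Vertical depth h = y·sinθ with sinθ = 0.961262.
Along the incline, y_c = h_c/sinθ = 3.38926/0.961262 = 3.52584 m.
The centroid is at the centre, 0.935 m below the top of the plate, so the highest point sits at y_top = 3.52584 − 0.935 = 2.59084 m along the incline.

y_top ≈ 2.59 m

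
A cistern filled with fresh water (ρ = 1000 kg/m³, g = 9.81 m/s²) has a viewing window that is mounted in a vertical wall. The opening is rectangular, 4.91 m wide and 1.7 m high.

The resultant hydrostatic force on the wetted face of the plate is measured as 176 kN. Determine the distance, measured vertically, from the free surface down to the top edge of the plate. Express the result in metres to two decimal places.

γ = ρg = 1000 × 9.81 = 9810 N/m³ = 9.81 kN/m³.
A = 4.91 × 1.7 = 8.347 m².
From F = γ·h_c·A, the centroid depth is h_c = 176/(9.81 × 8.347) = 2.14938 m.
The centroid lies 1.7/2 = 0.85 m below the top edge, so the top edge sits at h_top = 2.14938 − 0.85 = 1.29938 m below the surface.

d_top ≈ 1.30 m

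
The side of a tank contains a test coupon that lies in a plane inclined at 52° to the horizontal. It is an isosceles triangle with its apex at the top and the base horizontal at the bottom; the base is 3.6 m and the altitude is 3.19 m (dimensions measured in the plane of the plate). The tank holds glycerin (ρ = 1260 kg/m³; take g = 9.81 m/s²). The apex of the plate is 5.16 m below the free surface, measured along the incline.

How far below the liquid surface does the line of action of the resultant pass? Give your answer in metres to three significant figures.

γ = ρg = 1260 × 9.81 / 1000 = 12.3606 kN/m³.
Let θ = 52° be the plate's angle to the horizontal; measure y along the incline from where the plane meets the free surface. Vertical depth h = y·sinθ with sinθ = 0.788011.
With the apex up, the centroid sits 2h/3 = 2 × 3.19/3 = 2.12667 m below the apex, so y_c = 5.16 + 2.12667 = 7.28667 m and h_c = 7.28667 × 0.788011 = 5.74198 m.
A = ½ × 3.6 × 3.19 = 5.742 m².
Resultant F = γ·h_c·A = 12.3606 × 5.74198 × 5.742 = 407.535 kN.
I_c = b·h³/36 = 3.6 × 3.19³/36 = 3.24618 m⁴.
Centre of pressure: y_p = y_c + I_c/(y_c·A) = 7.28667 + 3.24618/(7.28667 × 5.742) = 7.28667 + 0.0775855 = 7.36426 m along the plane.
Vertically, h_p = y_p·sinθ = 7.36426 × 0.788011 = 5.80312 m.

h_p = 5.80 m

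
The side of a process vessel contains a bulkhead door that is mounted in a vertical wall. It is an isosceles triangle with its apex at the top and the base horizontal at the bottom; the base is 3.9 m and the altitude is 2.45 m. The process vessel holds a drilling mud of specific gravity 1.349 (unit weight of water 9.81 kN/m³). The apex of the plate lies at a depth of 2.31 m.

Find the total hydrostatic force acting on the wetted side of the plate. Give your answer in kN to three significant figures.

F ≈ 249 kN

γ = 1.349 × 9.81 = 13.23369 kN/m³.
With the apex up, the centroid sits 2h/3 = 2 × 2.45/3 = 1.63333 m below the apex, so the centroid depth is h_c = 2.31 + 1.63333 = 3.94333 m.
A = ½ × 3.9 × 2.45 = 4.7775 m².
Resultant F = γ·h_c·A = 13.23369 × 3.94333 × 4.7775 = 249.313 kN.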